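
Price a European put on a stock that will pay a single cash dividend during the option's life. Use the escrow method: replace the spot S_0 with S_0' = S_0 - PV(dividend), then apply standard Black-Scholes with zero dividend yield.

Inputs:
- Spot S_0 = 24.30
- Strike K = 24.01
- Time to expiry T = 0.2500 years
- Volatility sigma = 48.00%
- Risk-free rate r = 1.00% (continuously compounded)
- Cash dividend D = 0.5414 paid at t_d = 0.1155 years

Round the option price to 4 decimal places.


PV(D) = D * exp(-r * t_d) = 0.5414 * 0.99884567 = 0.54077504
S_0' = S_0 - PV(D) = 24.3000 - 0.54077504 = 23.75922496
d1 = (ln(S_0'/K) + (r + sigma^2/2)*T) / (sigma*sqrt(T)) = 0.08666860
d2 = d1 - sigma*sqrt(T) = -0.15333140
exp(-rT) = 0.99750312
N(-d1) = 0.46546747; N(-d2) = 0.56093153
P = K * exp(-rT) * N(-d2) - S_0' * N(-d1) = 24.0100 * 0.99750312 * 0.56093153 - 23.75922496 * 0.46546747 = 2.3752

Answer: Price = 2.3752


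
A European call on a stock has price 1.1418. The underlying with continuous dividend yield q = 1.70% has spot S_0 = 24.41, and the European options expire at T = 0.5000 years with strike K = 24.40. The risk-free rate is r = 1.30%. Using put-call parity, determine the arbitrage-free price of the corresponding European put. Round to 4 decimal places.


Put-call parity: C - P = S_0 * exp(-qT) - K * exp(-rT).
S_0 * exp(-qT) = 24.4100 * 0.99153602 = 24.20339432
K * exp(-rT) = 24.4000 * 0.99352108 = 24.24191434
P = C - S*exp(-qT) + K*exp(-rT)
P = 1.1418 - 24.20339432 + 24.24191434 = 1.1803

Answer: Put price = 1.1803


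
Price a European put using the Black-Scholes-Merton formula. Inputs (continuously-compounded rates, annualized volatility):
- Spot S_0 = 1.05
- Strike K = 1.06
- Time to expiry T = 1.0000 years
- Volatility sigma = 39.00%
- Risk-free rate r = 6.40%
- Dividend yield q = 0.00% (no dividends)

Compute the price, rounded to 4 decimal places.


Answer: Price = 0.1317

Derivation:
d1 = (ln(S/K) + (r - q + 0.5*sigma^2) * T) / (sigma * sqrt(T)) = 0.33479809
d2 = d1 - sigma * sqrt(T) = -0.05520191
exp(-rT) = 0.93800500; exp(-qT) = 1.00000000
P = K * exp(-rT) * N(-d2) - S_0 * exp(-qT) * N(-d1)
N(-d1) = 0.36888870; N(-d2) = 0.52201120
P = 1.0600 * 0.93800500 * 0.52201120 - 1.0500 * 1.00000000 * 0.36888870 = 0.1317


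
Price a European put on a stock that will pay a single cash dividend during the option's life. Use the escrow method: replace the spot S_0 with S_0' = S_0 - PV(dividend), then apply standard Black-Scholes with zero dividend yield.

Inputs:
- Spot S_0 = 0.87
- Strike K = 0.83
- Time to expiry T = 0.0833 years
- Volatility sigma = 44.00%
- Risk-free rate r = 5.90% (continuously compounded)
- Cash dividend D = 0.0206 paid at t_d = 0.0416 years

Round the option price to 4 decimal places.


Answer: Price = 0.0317

Derivation:
PV(D) = D * exp(-r * t_d) = 0.0206 * 0.99754861 = 0.02054950
S_0' = S_0 - PV(D) = 0.8700 - 0.02054950 = 0.84945050
d1 = (ln(S_0'/K) + (r + sigma^2/2)*T) / (sigma*sqrt(T)) = 0.28460223
d2 = d1 - sigma*sqrt(T) = 0.15761057
exp(-rT) = 0.99509736
N(-d1) = 0.38797445; N(-d2) = 0.43738184
P = K * exp(-rT) * N(-d2) - S_0' * N(-d1) = 0.8300 * 0.99509736 * 0.43738184 - 0.84945050 * 0.38797445 = 0.0317


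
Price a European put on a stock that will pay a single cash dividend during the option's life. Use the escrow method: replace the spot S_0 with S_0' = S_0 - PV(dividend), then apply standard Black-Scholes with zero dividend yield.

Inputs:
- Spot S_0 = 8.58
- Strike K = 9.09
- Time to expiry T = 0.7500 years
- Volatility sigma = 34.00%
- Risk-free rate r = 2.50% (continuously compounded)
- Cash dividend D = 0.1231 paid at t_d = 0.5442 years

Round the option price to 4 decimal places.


Answer: Price = 1.2649

Derivation:
PV(D) = D * exp(-r * t_d) = 0.1231 * 0.98648713 = 0.12143657
S_0' = S_0 - PV(D) = 8.5800 - 0.12143657 = 8.45856343
d1 = (ln(S_0'/K) + (r + sigma^2/2)*T) / (sigma*sqrt(T)) = -0.03360707
d2 = d1 - sigma*sqrt(T) = -0.32805571
exp(-rT) = 0.98142469
N(-d1) = 0.51340476; N(-d2) = 0.62856523
P = K * exp(-rT) * N(-d2) - S_0' * N(-d1) = 9.0900 * 0.98142469 * 0.62856523 - 8.45856343 * 0.51340476 = 1.2649


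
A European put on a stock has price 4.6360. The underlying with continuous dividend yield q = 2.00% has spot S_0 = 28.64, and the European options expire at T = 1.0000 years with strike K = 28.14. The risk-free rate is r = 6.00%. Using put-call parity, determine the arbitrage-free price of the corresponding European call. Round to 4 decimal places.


Answer: Call price = 6.2076

Derivation:
Put-call parity: C - P = S_0 * exp(-qT) - K * exp(-rT).
S_0 * exp(-qT) = 28.6400 * 0.98019867 = 28.07289000
K * exp(-rT) = 28.1400 * 0.94176453 = 26.50125398
C = P + S*exp(-qT) - K*exp(-rT)
C = 4.6360 + 28.07289000 - 26.50125398 = 6.2076


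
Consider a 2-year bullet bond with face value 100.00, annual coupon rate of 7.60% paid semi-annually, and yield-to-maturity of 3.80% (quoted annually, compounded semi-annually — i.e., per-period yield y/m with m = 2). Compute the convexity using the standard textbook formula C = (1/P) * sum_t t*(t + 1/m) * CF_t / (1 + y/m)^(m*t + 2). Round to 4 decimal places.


Answer: Convexity = 4.4851

Derivation:
Coupon per period c = face * coupon_rate / m = 3.800000
Periods per year m = 2; per-period yield y/m = 0.019000
Number of cashflows N = 4
Cashflows (t years, CF_t, discount factor 1/(1+y/m)^(m*t), PV):
  t = 0.5000: CF_t = 3.800000, DF = 0.981354, PV = 3.729146
  t = 1.0000: CF_t = 3.800000, DF = 0.963056, PV = 3.659614
  t = 1.5000: CF_t = 3.800000, DF = 0.945099, PV = 3.591377
  t = 2.0000: CF_t = 103.800000, DF = 0.927477, PV = 96.272138
Price P = sum_t PV_t = 107.252275
Convexity numerator sum_t t*(t + 1/m) * CF_t / (1+y/m)^(m*t + 2):
  t = 0.5000: term = 1.795689
  t = 1.0000: term = 5.286620
  t = 1.5000: term = 10.376095
  t = 2.0000: term = 463.577398
Convexity = (1/P) * sum = 481.035802 / 107.252275 = 4.485087


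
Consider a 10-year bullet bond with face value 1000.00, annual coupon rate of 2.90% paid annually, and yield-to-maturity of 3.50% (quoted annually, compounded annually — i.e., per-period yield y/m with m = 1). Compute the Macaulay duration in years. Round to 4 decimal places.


Answer: Macaulay duration = 8.7858 years

Derivation:
Coupon per period c = face * coupon_rate / m = 29.000000
Periods per year m = 1; per-period yield y/m = 0.035000
Number of cashflows N = 10
Cashflows (t years, CF_t, discount factor 1/(1+y/m)^(m*t), PV):
  t = 1.0000: CF_t = 29.000000, DF = 0.966184, PV = 28.019324
  t = 2.0000: CF_t = 29.000000, DF = 0.933511, PV = 27.071810
  t = 3.0000: CF_t = 29.000000, DF = 0.901943, PV = 26.156338
  t = 4.0000: CF_t = 29.000000, DF = 0.871442, PV = 25.271825
  t = 5.0000: CF_t = 29.000000, DF = 0.841973, PV = 24.417222
  t = 6.0000: CF_t = 29.000000, DF = 0.813501, PV = 23.591519
  t = 7.0000: CF_t = 29.000000, DF = 0.785991, PV = 22.793738
  t = 8.0000: CF_t = 29.000000, DF = 0.759412, PV = 22.022935
  t = 9.0000: CF_t = 29.000000, DF = 0.733731, PV = 21.278198
  t = 10.0000: CF_t = 1029.000000, DF = 0.708919, PV = 729.477459
Price P = sum_t PV_t = 950.100368
Macaulay numerator sum_t t * PV_t:
  t * PV_t at t = 1.0000: 28.019324
  t * PV_t at t = 2.0000: 54.143621
  t * PV_t at t = 3.0000: 78.469015
  t * PV_t at t = 4.0000: 101.087298
  t * PV_t at t = 5.0000: 122.086109
  t * PV_t at t = 6.0000: 141.549112
  t * PV_t at t = 7.0000: 159.556165
  t * PV_t at t = 8.0000: 176.183481
  t * PV_t at t = 9.0000: 191.503784
  t * PV_t at t = 10.0000: 7294.774593
Macaulay duration D = (sum_t t * PV_t) / P = 8347.372502 / 950.100368 = 8.785780


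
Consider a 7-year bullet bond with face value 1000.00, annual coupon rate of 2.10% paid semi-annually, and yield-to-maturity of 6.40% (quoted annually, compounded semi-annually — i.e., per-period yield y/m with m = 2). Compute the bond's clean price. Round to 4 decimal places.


Answer: Price = 760.4125

Derivation:
Coupon per period c = face * coupon_rate / m = 10.500000
Periods per year m = 2; per-period yield y/m = 0.032000
Number of cashflows N = 14
Cashflows (t years, CF_t, discount factor 1/(1+y/m)^(m*t), PV):
  t = 0.5000: CF_t = 10.500000, DF = 0.968992, PV = 10.174419
  t = 1.0000: CF_t = 10.500000, DF = 0.938946, PV = 9.858933
  t = 1.5000: CF_t = 10.500000, DF = 0.909831, PV = 9.553229
  t = 2.0000: CF_t = 10.500000, DF = 0.881620, PV = 9.257005
  t = 2.5000: CF_t = 10.500000, DF = 0.854283, PV = 8.969966
  t = 3.0000: CF_t = 10.500000, DF = 0.827793, PV = 8.691828
  t = 3.5000: CF_t = 10.500000, DF = 0.802125, PV = 8.422314
  t = 4.0000: CF_t = 10.500000, DF = 0.777253, PV = 8.161157
  t = 4.5000: CF_t = 10.500000, DF = 0.753152, PV = 7.908098
  t = 5.0000: CF_t = 10.500000, DF = 0.729799, PV = 7.662885
  t = 5.5000: CF_t = 10.500000, DF = 0.707169, PV = 7.425276
  t = 6.0000: CF_t = 10.500000, DF = 0.685241, PV = 7.195035
  t = 6.5000: CF_t = 10.500000, DF = 0.663994, PV = 6.971933
  t = 7.0000: CF_t = 1010.500000, DF = 0.643405, PV = 650.160463
Price P = sum_t PV_t = 760.412542


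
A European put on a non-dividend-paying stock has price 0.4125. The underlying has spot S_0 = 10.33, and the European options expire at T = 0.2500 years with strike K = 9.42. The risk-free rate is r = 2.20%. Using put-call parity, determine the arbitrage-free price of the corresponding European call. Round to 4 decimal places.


Put-call parity: C - P = S_0 * exp(-qT) - K * exp(-rT).
S_0 * exp(-qT) = 10.3300 * 1.00000000 = 10.33000000
K * exp(-rT) = 9.4200 * 0.99451510 = 9.36833222
C = P + S*exp(-qT) - K*exp(-rT)
C = 0.4125 + 10.33000000 - 9.36833222 = 1.3742

Answer: Call price = 1.3742


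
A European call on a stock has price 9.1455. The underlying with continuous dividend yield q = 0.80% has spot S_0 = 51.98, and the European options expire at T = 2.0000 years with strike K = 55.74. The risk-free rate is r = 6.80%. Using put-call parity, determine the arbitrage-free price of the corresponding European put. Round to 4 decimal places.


Answer: Put price = 6.6428

Derivation:
Put-call parity: C - P = S_0 * exp(-qT) - K * exp(-rT).
S_0 * exp(-qT) = 51.9800 * 0.98412732 = 51.15493810
K * exp(-rT) = 55.7400 * 0.87284263 = 48.65224833
P = C - S*exp(-qT) + K*exp(-rT)
P = 9.1455 - 51.15493810 + 48.65224833 = 6.6428


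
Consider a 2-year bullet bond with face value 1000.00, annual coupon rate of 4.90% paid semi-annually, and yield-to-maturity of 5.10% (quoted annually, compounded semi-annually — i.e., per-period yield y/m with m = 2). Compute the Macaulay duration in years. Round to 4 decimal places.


Coupon per period c = face * coupon_rate / m = 24.500000
Periods per year m = 2; per-period yield y/m = 0.025500
Number of cashflows N = 4
Cashflows (t years, CF_t, discount factor 1/(1+y/m)^(m*t), PV):
  t = 0.5000: CF_t = 24.500000, DF = 0.975134, PV = 23.890785
  t = 1.0000: CF_t = 24.500000, DF = 0.950886, PV = 23.296719
  t = 1.5000: CF_t = 24.500000, DF = 0.927242, PV = 22.717424
  t = 2.0000: CF_t = 1024.500000, DF = 0.904185, PV = 926.337625
Price P = sum_t PV_t = 996.242553
Macaulay numerator sum_t t * PV_t:
  t * PV_t at t = 0.5000: 11.945392
  t * PV_t at t = 1.0000: 23.296719
  t * PV_t at t = 1.5000: 34.076137
  t * PV_t at t = 2.0000: 1852.675249
Macaulay duration D = (sum_t t * PV_t) / P = 1921.993497 / 996.242553 = 1.929243

Answer: Macaulay duration = 1.9292 years


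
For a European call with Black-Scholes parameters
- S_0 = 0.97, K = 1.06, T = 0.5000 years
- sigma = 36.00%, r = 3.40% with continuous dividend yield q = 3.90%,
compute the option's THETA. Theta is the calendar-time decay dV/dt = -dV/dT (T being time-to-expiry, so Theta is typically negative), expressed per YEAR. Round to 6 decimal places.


d1 = -0.2310986637; d2 = -0.4856571050
phi(d1) = 0.3884301850; exp(-qT) = 0.9806888952; exp(-rT) = 0.9831436846
Theta = -S*exp(-qT)*phi(d1)*sigma/(2*sqrt(T)) - r*K*exp(-rT)*N(d2) + q*S*exp(-qT)*N(d1)
N(d1) = 0.4086190766; N(d2) = 0.3136051507; sqrt(T) = 0.7071067812
Term 1 = -0.9700 * 0.9806888952 * 0.3884301850 * 0.3600 / (2 * 0.7071067812) = -0.0940596734
Term 2 = -0.0340 * 1.0600 * 0.9831436846 * 0.3136051507 = -0.0111118140
Term 3 = 0.0390 * 0.9700 * 0.9806888952 * 0.4086190766 = 0.0151595475
Theta = -0.0940596734 + (-0.0111118140) + (0.0151595475) = -0.090012

Answer: Theta = -0.090012


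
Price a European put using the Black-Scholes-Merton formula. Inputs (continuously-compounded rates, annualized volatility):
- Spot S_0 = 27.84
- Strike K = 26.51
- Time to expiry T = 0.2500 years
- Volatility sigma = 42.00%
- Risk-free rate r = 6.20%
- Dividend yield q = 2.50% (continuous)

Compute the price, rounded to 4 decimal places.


d1 = (ln(S/K) + (r - q + 0.5*sigma^2) * T) / (sigma * sqrt(T)) = 0.38215150
d2 = d1 - sigma * sqrt(T) = 0.17215150
exp(-rT) = 0.98461951; exp(-qT) = 0.99376949
P = K * exp(-rT) * N(-d2) - S_0 * exp(-qT) * N(-d1)
N(-d1) = 0.35117450; N(-d2) = 0.43165921
P = 26.5100 * 0.98461951 * 0.43165921 - 27.8400 * 0.99376949 * 0.35117450 = 1.5515

Answer: Price = 1.5515


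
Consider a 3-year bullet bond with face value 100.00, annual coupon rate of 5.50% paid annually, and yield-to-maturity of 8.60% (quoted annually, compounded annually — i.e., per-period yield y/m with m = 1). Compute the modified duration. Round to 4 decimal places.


Coupon per period c = face * coupon_rate / m = 5.500000
Periods per year m = 1; per-period yield y/m = 0.086000
Number of cashflows N = 3
Cashflows (t years, CF_t, discount factor 1/(1+y/m)^(m*t), PV):
  t = 1.0000: CF_t = 5.500000, DF = 0.920810, PV = 5.064457
  t = 2.0000: CF_t = 5.500000, DF = 0.847892, PV = 4.663404
  t = 3.0000: CF_t = 105.500000, DF = 0.780747, PV = 82.368846
Price P = sum_t PV_t = 92.096707
First compute Macaulay numerator sum_t t * PV_t:
  t * PV_t at t = 1.0000: 5.064457
  t * PV_t at t = 2.0000: 9.326808
  t * PV_t at t = 3.0000: 247.106539
Macaulay duration D = 261.497804 / 92.096707 = 2.839383
Modified duration = D / (1 + y/m) = 2.839383 / (1 + 0.086000) = 2.614533

Answer: Modified duration = 2.6145


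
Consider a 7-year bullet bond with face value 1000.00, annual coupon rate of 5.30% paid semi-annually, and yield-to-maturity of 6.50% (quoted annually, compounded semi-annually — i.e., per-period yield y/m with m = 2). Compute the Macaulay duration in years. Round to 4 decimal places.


Answer: Macaulay duration = 5.8935 years

Derivation:
Coupon per period c = face * coupon_rate / m = 26.500000
Periods per year m = 2; per-period yield y/m = 0.032500
Number of cashflows N = 14
Cashflows (t years, CF_t, discount factor 1/(1+y/m)^(m*t), PV):
  t = 0.5000: CF_t = 26.500000, DF = 0.968523, PV = 25.665860
  t = 1.0000: CF_t = 26.500000, DF = 0.938037, PV = 24.857975
  t = 1.5000: CF_t = 26.500000, DF = 0.908510, PV = 24.075521
  t = 2.0000: CF_t = 26.500000, DF = 0.879913, PV = 23.317696
  t = 2.5000: CF_t = 26.500000, DF = 0.852216, PV = 22.583725
  t = 3.0000: CF_t = 26.500000, DF = 0.825391, PV = 21.872857
  t = 3.5000: CF_t = 26.500000, DF = 0.799410, PV = 21.184365
  t = 4.0000: CF_t = 26.500000, DF = 0.774247, PV = 20.517545
  t = 4.5000: CF_t = 26.500000, DF = 0.749876, PV = 19.871714
  t = 5.0000: CF_t = 26.500000, DF = 0.726272, PV = 19.246212
  t = 5.5000: CF_t = 26.500000, DF = 0.703411, PV = 18.640399
  t = 6.0000: CF_t = 26.500000, DF = 0.681270, PV = 18.053655
  t = 6.5000: CF_t = 26.500000, DF = 0.659826, PV = 17.485381
  t = 7.0000: CF_t = 1026.500000, DF = 0.639056, PV = 655.991345
Price P = sum_t PV_t = 933.364249
Macaulay numerator sum_t t * PV_t:
  t * PV_t at t = 0.5000: 12.832930
  t * PV_t at t = 1.0000: 24.857975
  t * PV_t at t = 1.5000: 36.113281
  t * PV_t at t = 2.0000: 46.635392
  t * PV_t at t = 2.5000: 56.459312
  t * PV_t at t = 3.0000: 65.618571
  t * PV_t at t = 3.5000: 74.145278
  t * PV_t at t = 4.0000: 82.070179
  t * PV_t at t = 4.5000: 89.422714
  t * PV_t at t = 5.0000: 96.231061
  t * PV_t at t = 5.5000: 102.522196
  t * PV_t at t = 6.0000: 108.321933
  t * PV_t at t = 6.5000: 113.654974
  t * PV_t at t = 7.0000: 4591.939412
Macaulay duration D = (sum_t t * PV_t) / P = 5500.825207 / 933.364249 = 5.893546


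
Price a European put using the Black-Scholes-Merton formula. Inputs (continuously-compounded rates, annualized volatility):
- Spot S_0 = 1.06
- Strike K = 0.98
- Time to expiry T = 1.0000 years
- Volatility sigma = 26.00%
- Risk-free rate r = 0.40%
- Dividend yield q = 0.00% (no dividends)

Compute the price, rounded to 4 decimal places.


d1 = (ln(S/K) + (r - q + 0.5*sigma^2) * T) / (sigma * sqrt(T)) = 0.44719852
d2 = d1 - sigma * sqrt(T) = 0.18719852
exp(-rT) = 0.99600799; exp(-qT) = 1.00000000
P = K * exp(-rT) * N(-d2) - S_0 * exp(-qT) * N(-d1)
N(-d1) = 0.32736586; N(-d2) = 0.42575249
P = 0.9800 * 0.99600799 * 0.42575249 - 1.0600 * 1.00000000 * 0.32736586 = 0.0686

Answer: Price = 0.0686


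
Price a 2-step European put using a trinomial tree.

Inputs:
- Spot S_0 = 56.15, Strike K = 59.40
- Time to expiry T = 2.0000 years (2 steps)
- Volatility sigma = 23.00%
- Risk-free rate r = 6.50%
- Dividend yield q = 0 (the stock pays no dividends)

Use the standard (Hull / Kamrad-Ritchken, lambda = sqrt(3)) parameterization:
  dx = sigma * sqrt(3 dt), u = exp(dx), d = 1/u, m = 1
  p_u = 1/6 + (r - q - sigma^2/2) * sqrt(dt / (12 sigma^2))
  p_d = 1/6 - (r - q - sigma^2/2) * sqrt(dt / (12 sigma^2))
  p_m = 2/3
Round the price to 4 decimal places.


dt = T/N = 1.000000; dx = sigma*sqrt(3*dt) = 0.398372
u = exp(dx) = 1.489398; d = 1/u = 0.671412
p_u = 0.215051, p_m = 0.666667, p_d = 0.118282
Discount per step: exp(-r*dt) = 0.937067
Stock lattice S(k, j) with j the centered position index:
  k=0: S(0,+0) = 56.1500
  k=1: S(1,-1) = 37.6998; S(1,+0) = 56.1500; S(1,+1) = 83.6297
  k=2: S(2,-2) = 25.3121; S(2,-1) = 37.6998; S(2,+0) = 56.1500; S(2,+1) = 83.6297; S(2,+2) = 124.5578
Terminal payoffs V(N, j) = max(K - S_T, 0):
  V(2,-2) = 34.087881; V(2,-1) = 21.700192; V(2,+0) = 3.250000; V(2,+1) = 0.000000; V(2,+2) = 0.000000
Backward induction: V(k, j) = exp(-r*dt) * [p_u * V(k+1, j+1) + p_m * V(k+1, j) + p_d * V(k+1, j-1)]
  V(1,-1) = exp(-r*dt) * [p_u*3.250000 + p_m*21.700192 + p_d*34.087881] = 17.989541
  V(1,+0) = exp(-r*dt) * [p_u*0.000000 + p_m*3.250000 + p_d*21.700192] = 4.435528
  V(1,+1) = exp(-r*dt) * [p_u*0.000000 + p_m*0.000000 + p_d*3.250000] = 0.360225
  V(0,+0) = exp(-r*dt) * [p_u*0.360225 + p_m*4.435528 + p_d*17.989541] = 4.837449

Answer: Price = V(0,0) = 4.8374


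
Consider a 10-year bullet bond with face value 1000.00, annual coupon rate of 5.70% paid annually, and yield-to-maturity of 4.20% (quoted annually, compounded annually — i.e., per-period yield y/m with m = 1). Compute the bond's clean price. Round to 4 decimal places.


Coupon per period c = face * coupon_rate / m = 57.000000
Periods per year m = 1; per-period yield y/m = 0.042000
Number of cashflows N = 10
Cashflows (t years, CF_t, discount factor 1/(1+y/m)^(m*t), PV):
  t = 1.0000: CF_t = 57.000000, DF = 0.959693, PV = 54.702495
  t = 2.0000: CF_t = 57.000000, DF = 0.921010, PV = 52.497596
  t = 3.0000: CF_t = 57.000000, DF = 0.883887, PV = 50.381570
  t = 4.0000: CF_t = 57.000000, DF = 0.848260, PV = 48.350835
  t = 5.0000: CF_t = 57.000000, DF = 0.814069, PV = 46.401953
  t = 6.0000: CF_t = 57.000000, DF = 0.781257, PV = 44.531625
  t = 7.0000: CF_t = 57.000000, DF = 0.749766, PV = 42.736684
  t = 8.0000: CF_t = 57.000000, DF = 0.719545, PV = 41.014092
  t = 9.0000: CF_t = 57.000000, DF = 0.690543, PV = 39.360933
  t = 10.0000: CF_t = 1057.000000, DF = 0.662709, PV = 700.483319
Price P = sum_t PV_t = 1120.461103

Answer: Price = 1120.4611


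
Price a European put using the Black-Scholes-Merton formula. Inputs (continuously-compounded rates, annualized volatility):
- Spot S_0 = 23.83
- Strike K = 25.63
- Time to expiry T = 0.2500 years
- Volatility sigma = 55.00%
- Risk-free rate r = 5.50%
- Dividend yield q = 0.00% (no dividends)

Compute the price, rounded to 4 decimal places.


d1 = (ln(S/K) + (r - q + 0.5*sigma^2) * T) / (sigma * sqrt(T)) = -0.07729363
d2 = d1 - sigma * sqrt(T) = -0.35229363
exp(-rT) = 0.98634410; exp(-qT) = 1.00000000
P = K * exp(-rT) * N(-d2) - S_0 * exp(-qT) * N(-d1)
N(-d1) = 0.53080502; N(-d2) = 0.63769097
P = 25.6300 * 0.98634410 * 0.63769097 - 23.8300 * 1.00000000 * 0.53080502 = 3.4717

Answer: Price = 3.4717


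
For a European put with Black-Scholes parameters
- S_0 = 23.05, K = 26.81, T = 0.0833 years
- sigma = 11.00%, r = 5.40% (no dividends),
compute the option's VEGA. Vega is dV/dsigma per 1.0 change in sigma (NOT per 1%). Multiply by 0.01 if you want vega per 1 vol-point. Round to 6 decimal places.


d1 = -4.6020982968; d2 = -4.6338462101
phi(d1) = 0.0000100434; exp(-qT) = 1.0000000000; exp(-rT) = 0.9955119017
Vega = S * exp(-qT) * phi(d1) * sqrt(T) = 23.0500 * 1.0000000000 * 0.0000100434 * 0.2886173938 = 0.000067

Answer: Vega = 0.000067


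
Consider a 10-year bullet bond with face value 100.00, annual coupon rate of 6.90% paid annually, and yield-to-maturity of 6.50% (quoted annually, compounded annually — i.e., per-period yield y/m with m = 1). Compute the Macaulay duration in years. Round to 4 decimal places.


Coupon per period c = face * coupon_rate / m = 6.900000
Periods per year m = 1; per-period yield y/m = 0.065000
Number of cashflows N = 10
Cashflows (t years, CF_t, discount factor 1/(1+y/m)^(m*t), PV):
  t = 1.0000: CF_t = 6.900000, DF = 0.938967, PV = 6.478873
  t = 2.0000: CF_t = 6.900000, DF = 0.881659, PV = 6.083449
  t = 3.0000: CF_t = 6.900000, DF = 0.827849, PV = 5.712159
  t = 4.0000: CF_t = 6.900000, DF = 0.777323, PV = 5.363529
  t = 5.0000: CF_t = 6.900000, DF = 0.729881, PV = 5.036178
  t = 6.0000: CF_t = 6.900000, DF = 0.685334, PV = 4.728805
  t = 7.0000: CF_t = 6.900000, DF = 0.643506, PV = 4.440193
  t = 8.0000: CF_t = 6.900000, DF = 0.604231, PV = 4.169195
  t = 9.0000: CF_t = 6.900000, DF = 0.567353, PV = 3.914737
  t = 10.0000: CF_t = 106.900000, DF = 0.532726, PV = 56.948413
Price P = sum_t PV_t = 102.875532
Macaulay numerator sum_t t * PV_t:
  t * PV_t at t = 1.0000: 6.478873
  t * PV_t at t = 2.0000: 12.166898
  t * PV_t at t = 3.0000: 17.136476
  t * PV_t at t = 4.0000: 21.454117
  t * PV_t at t = 5.0000: 25.180889
  t * PV_t at t = 6.0000: 28.372833
  t * PV_t at t = 7.0000: 31.081350
  t * PV_t at t = 8.0000: 33.353562
  t * PV_t at t = 9.0000: 35.232635
  t * PV_t at t = 10.0000: 569.484132
Macaulay duration D = (sum_t t * PV_t) / P = 779.941765 / 102.875532 = 7.581412

Answer: Macaulay duration = 7.5814 years


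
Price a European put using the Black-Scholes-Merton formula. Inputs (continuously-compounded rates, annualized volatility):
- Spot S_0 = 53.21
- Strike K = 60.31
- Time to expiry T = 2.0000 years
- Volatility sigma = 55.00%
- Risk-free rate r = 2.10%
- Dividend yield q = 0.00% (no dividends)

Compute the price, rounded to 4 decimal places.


Answer: Price = 19.2045

Derivation:
d1 = (ln(S/K) + (r - q + 0.5*sigma^2) * T) / (sigma * sqrt(T)) = 0.28187645
d2 = d1 - sigma * sqrt(T) = -0.49594101
exp(-rT) = 0.95886978; exp(-qT) = 1.00000000
P = K * exp(-rT) * N(-d2) - S_0 * exp(-qT) * N(-d1)
N(-d1) = 0.38901913; N(-d2) = 0.69003199
P = 60.3100 * 0.95886978 * 0.69003199 - 53.2100 * 1.00000000 * 0.38901913 = 19.2045


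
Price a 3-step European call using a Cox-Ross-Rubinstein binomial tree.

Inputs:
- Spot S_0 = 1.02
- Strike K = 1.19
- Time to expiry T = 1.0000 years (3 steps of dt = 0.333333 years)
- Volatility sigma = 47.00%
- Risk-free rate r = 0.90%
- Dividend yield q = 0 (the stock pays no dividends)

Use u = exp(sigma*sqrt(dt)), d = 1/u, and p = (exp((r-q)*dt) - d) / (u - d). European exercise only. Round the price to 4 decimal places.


dt = T/N = 0.333333
u = exp(sigma*sqrt(dt)) = 1.311740; d = 1/u = 0.762346
p = (exp((r-q)*dt) - d) / (u - d) = 0.438043
Discount per step: exp(-r*dt) = 0.997004
Stock lattice S(k, i) with i counting down-moves:
  k=0: S(0,0) = 1.0200
  k=1: S(1,0) = 1.3380; S(1,1) = 0.7776
  k=2: S(2,0) = 1.7551; S(2,1) = 1.0200; S(2,2) = 0.5928
  k=3: S(3,0) = 2.3022; S(3,1) = 1.3380; S(3,2) = 0.7776; S(3,3) = 0.4519
Terminal payoffs V(N, i) = max(S_T - K, 0):
  V(3,0) = 1.112203; V(3,1) = 0.147975; V(3,2) = 0.000000; V(3,3) = 0.000000
Backward induction: V(k, i) = exp(-r*dt) * [p * V(k+1, i) + (1-p) * V(k+1, i+1)].
  V(2,0) = exp(-r*dt) * [p*1.112203 + (1-p)*0.147975] = 0.568640
  V(2,1) = exp(-r*dt) * [p*0.147975 + (1-p)*0.000000] = 0.064625
  V(2,2) = exp(-r*dt) * [p*0.000000 + (1-p)*0.000000] = 0.000000
  V(1,0) = exp(-r*dt) * [p*0.568640 + (1-p)*0.064625] = 0.284551
  V(1,1) = exp(-r*dt) * [p*0.064625 + (1-p)*0.000000] = 0.028224
  V(0,0) = exp(-r*dt) * [p*0.284551 + (1-p)*0.028224] = 0.140085

Answer: Price = V(0,0) = 0.1401


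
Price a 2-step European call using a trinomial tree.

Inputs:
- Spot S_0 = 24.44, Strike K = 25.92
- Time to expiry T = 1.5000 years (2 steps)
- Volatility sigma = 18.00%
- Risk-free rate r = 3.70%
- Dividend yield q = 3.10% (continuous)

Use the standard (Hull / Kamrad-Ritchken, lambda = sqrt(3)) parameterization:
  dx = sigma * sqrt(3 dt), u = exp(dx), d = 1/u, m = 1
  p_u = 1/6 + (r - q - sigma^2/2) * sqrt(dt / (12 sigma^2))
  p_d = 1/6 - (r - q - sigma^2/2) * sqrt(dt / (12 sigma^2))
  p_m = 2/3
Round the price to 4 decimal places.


dt = T/N = 0.750000; dx = sigma*sqrt(3*dt) = 0.270000
u = exp(dx) = 1.309964; d = 1/u = 0.763379
p_u = 0.152500, p_m = 0.666667, p_d = 0.180833
Discount per step: exp(-r*dt) = 0.972631
Stock lattice S(k, j) with j the centered position index:
  k=0: S(0,+0) = 24.4400
  k=1: S(1,-1) = 18.6570; S(1,+0) = 24.4400; S(1,+1) = 32.0155
  k=2: S(2,-2) = 14.2424; S(2,-1) = 18.6570; S(2,+0) = 24.4400; S(2,+1) = 32.0155; S(2,+2) = 41.9392
Terminal payoffs V(N, j) = max(S_T - K, 0):
  V(2,-2) = 0.000000; V(2,-1) = 0.000000; V(2,+0) = 0.000000; V(2,+1) = 6.095531; V(2,+2) = 16.019208
Backward induction: V(k, j) = exp(-r*dt) * [p_u * V(k+1, j+1) + p_m * V(k+1, j) + p_d * V(k+1, j-1)]
  V(1,-1) = exp(-r*dt) * [p_u*0.000000 + p_m*0.000000 + p_d*0.000000] = 0.000000
  V(1,+0) = exp(-r*dt) * [p_u*6.095531 + p_m*0.000000 + p_d*0.000000] = 0.904128
  V(1,+1) = exp(-r*dt) * [p_u*16.019208 + p_m*6.095531 + p_d*0.000000] = 6.328540
  V(0,+0) = exp(-r*dt) * [p_u*6.328540 + p_m*0.904128 + p_d*0.000000] = 1.524944

Answer: Price = V(0,0) = 1.5249


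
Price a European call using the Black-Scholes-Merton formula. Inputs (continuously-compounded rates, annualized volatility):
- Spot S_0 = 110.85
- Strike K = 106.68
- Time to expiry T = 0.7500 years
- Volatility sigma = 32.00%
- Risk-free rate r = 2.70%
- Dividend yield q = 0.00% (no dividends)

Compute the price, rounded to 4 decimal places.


d1 = (ln(S/K) + (r - q + 0.5*sigma^2) * T) / (sigma * sqrt(T)) = 0.34999780
d2 = d1 - sigma * sqrt(T) = 0.07286968
exp(-rT) = 0.97995365; exp(-qT) = 1.00000000
C = S_0 * exp(-qT) * N(d1) - K * exp(-rT) * N(d2)
N(d1) = 0.63682983; N(d2) = 0.52904509
C = 110.8500 * 1.00000000 * 0.63682983 - 106.6800 * 0.97995365 * 0.52904509 = 15.2854

Answer: Price = 15.2854


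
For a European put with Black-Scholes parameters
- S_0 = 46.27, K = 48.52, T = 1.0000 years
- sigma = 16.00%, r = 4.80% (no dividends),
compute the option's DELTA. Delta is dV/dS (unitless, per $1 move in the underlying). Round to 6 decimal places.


Answer: Delta = -0.466832

Derivation:
d1 = 0.0832357428; d2 = -0.0767642572
phi(d1) = 0.3975626975; exp(-qT) = 1.0000000000; exp(-rT) = 0.9531337871
N(-d1) = 0.4668320464
Delta = -exp(-qT) * N(-d1) = -1.0000000000 * 0.4668320464 = -0.466832


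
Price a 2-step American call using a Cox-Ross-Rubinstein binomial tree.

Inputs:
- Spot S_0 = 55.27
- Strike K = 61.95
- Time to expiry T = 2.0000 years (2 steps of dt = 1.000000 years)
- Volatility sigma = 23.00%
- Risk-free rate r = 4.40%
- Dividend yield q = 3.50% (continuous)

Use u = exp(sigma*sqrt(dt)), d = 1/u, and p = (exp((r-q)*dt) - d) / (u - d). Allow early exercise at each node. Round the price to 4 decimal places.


Answer: Price = V(0,0) = 5.0093

Derivation:
dt = T/N = 1.000000
u = exp(sigma*sqrt(dt)) = 1.258600; d = 1/u = 0.794534
p = (exp((r-q)*dt) - d) / (u - d) = 0.462233
Discount per step: exp(-r*dt) = 0.956954
Stock lattice S(k, i) with i counting down-moves:
  k=0: S(0,0) = 55.2700
  k=1: S(1,0) = 69.5628; S(1,1) = 43.9139
  k=2: S(2,0) = 87.5518; S(2,1) = 55.2700; S(2,2) = 34.8910
Terminal payoffs V(N, i) = max(S_T - K, 0):
  V(2,0) = 25.601769; V(2,1) = 0.000000; V(2,2) = 0.000000
Backward induction: V(k, i) = exp(-r*dt) * [p * V(k+1, i) + (1-p) * V(k+1, i+1)]; then take max(V_cont, immediate exercise) for American.
  V(1,0) = exp(-r*dt) * [p*25.601769 + (1-p)*0.000000] = 11.324588; exercise = 7.612823; V(1,0) = max -> 11.324588
  V(1,1) = exp(-r*dt) * [p*0.000000 + (1-p)*0.000000] = 0.000000; exercise = 0.000000; V(1,1) = max -> 0.000000
  V(0,0) = exp(-r*dt) * [p*11.324588 + (1-p)*0.000000] = 5.009274; exercise = 0.000000; V(0,0) = max -> 5.009274


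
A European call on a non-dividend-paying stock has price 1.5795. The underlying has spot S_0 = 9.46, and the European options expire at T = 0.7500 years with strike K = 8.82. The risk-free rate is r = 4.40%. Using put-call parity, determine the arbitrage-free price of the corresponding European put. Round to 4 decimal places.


Answer: Put price = 0.6532

Derivation:
Put-call parity: C - P = S_0 * exp(-qT) - K * exp(-rT).
S_0 * exp(-qT) = 9.4600 * 1.00000000 = 9.46000000
K * exp(-rT) = 8.8200 * 0.96753856 = 8.53369010
P = C - S*exp(-qT) + K*exp(-rT)
P = 1.5795 - 9.46000000 + 8.53369010 = 0.6532


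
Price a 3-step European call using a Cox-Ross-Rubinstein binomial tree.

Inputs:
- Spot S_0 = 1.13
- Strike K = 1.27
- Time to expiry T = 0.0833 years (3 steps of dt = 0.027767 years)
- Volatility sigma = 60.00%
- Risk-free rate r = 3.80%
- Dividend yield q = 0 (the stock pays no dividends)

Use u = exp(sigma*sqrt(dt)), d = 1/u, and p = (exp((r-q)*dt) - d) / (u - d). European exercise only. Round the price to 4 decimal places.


dt = T/N = 0.027767
u = exp(sigma*sqrt(dt)) = 1.105149; d = 1/u = 0.904856
p = (exp((r-q)*dt) - d) / (u - d) = 0.480297
Discount per step: exp(-r*dt) = 0.998945
Stock lattice S(k, i) with i counting down-moves:
  k=0: S(0,0) = 1.1300
  k=1: S(1,0) = 1.2488; S(1,1) = 1.0225
  k=2: S(2,0) = 1.3801; S(2,1) = 1.1300; S(2,2) = 0.9252
  k=3: S(3,0) = 1.5252; S(3,1) = 1.2488; S(3,2) = 1.0225; S(3,3) = 0.8372
Terminal payoffs V(N, i) = max(S_T - K, 0):
  V(3,0) = 0.255249; V(3,1) = 0.000000; V(3,2) = 0.000000; V(3,3) = 0.000000
Backward induction: V(k, i) = exp(-r*dt) * [p * V(k+1, i) + (1-p) * V(k+1, i+1)].
  V(2,0) = exp(-r*dt) * [p*0.255249 + (1-p)*0.000000] = 0.122466
  V(2,1) = exp(-r*dt) * [p*0.000000 + (1-p)*0.000000] = 0.000000
  V(2,2) = exp(-r*dt) * [p*0.000000 + (1-p)*0.000000] = 0.000000
  V(1,0) = exp(-r*dt) * [p*0.122466 + (1-p)*0.000000] = 0.058758
  V(1,1) = exp(-r*dt) * [p*0.000000 + (1-p)*0.000000] = 0.000000
  V(0,0) = exp(-r*dt) * [p*0.058758 + (1-p)*0.000000] = 0.028191

Answer: Price = V(0,0) = 0.0282


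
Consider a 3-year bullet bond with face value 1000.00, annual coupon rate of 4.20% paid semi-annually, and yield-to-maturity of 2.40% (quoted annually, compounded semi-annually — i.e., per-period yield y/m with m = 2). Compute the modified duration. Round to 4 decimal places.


Coupon per period c = face * coupon_rate / m = 21.000000
Periods per year m = 2; per-period yield y/m = 0.012000
Number of cashflows N = 6
Cashflows (t years, CF_t, discount factor 1/(1+y/m)^(m*t), PV):
  t = 0.5000: CF_t = 21.000000, DF = 0.988142, PV = 20.750988
  t = 1.0000: CF_t = 21.000000, DF = 0.976425, PV = 20.504929
  t = 1.5000: CF_t = 21.000000, DF = 0.964847, PV = 20.261788
  t = 2.0000: CF_t = 21.000000, DF = 0.953406, PV = 20.021529
  t = 2.5000: CF_t = 21.000000, DF = 0.942101, PV = 19.784120
  t = 3.0000: CF_t = 1021.000000, DF = 0.930930, PV = 950.479309
Price P = sum_t PV_t = 1051.802662
First compute Macaulay numerator sum_t t * PV_t:
  t * PV_t at t = 0.5000: 10.375494
  t * PV_t at t = 1.0000: 20.504929
  t * PV_t at t = 1.5000: 30.392681
  t * PV_t at t = 2.0000: 40.043058
  t * PV_t at t = 2.5000: 49.460299
  t * PV_t at t = 3.0000: 2851.437926
Macaulay duration D = 3002.214389 / 1051.802662 = 2.854351
Modified duration = D / (1 + y/m) = 2.854351 / (1 + 0.012000) = 2.820505

Answer: Modified duration = 2.8205


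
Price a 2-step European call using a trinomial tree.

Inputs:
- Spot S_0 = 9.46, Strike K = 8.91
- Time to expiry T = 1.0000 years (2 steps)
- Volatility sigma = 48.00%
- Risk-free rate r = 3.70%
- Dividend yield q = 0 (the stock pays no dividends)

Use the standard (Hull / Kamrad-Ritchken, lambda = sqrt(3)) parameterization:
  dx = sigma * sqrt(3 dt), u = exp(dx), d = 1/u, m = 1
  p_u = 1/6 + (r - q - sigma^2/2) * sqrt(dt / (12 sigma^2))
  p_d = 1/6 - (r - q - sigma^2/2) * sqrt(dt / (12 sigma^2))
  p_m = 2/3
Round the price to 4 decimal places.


dt = T/N = 0.500000; dx = sigma*sqrt(3*dt) = 0.587878
u = exp(dx) = 1.800164; d = 1/u = 0.555505
p_u = 0.133411, p_m = 0.666667, p_d = 0.199922
Discount per step: exp(-r*dt) = 0.981670
Stock lattice S(k, j) with j the centered position index:
  k=0: S(0,+0) = 9.4600
  k=1: S(1,-1) = 5.2551; S(1,+0) = 9.4600; S(1,+1) = 17.0295
  k=2: S(2,-2) = 2.9192; S(2,-1) = 5.2551; S(2,+0) = 9.4600; S(2,+1) = 17.0295; S(2,+2) = 30.6560
Terminal payoffs V(N, j) = max(S_T - K, 0):
  V(2,-2) = 0.000000; V(2,-1) = 0.000000; V(2,+0) = 0.550000; V(2,+1) = 8.119547; V(2,+2) = 21.745971
Backward induction: V(k, j) = exp(-r*dt) * [p_u * V(k+1, j+1) + p_m * V(k+1, j) + p_d * V(k+1, j-1)]
  V(1,-1) = exp(-r*dt) * [p_u*0.550000 + p_m*0.000000 + p_d*0.000000] = 0.072031
  V(1,+0) = exp(-r*dt) * [p_u*8.119547 + p_m*0.550000 + p_d*0.000000] = 1.423331
  V(1,+1) = exp(-r*dt) * [p_u*21.745971 + p_m*8.119547 + p_d*0.550000] = 8.269736
  V(0,+0) = exp(-r*dt) * [p_u*8.269736 + p_m*1.423331 + p_d*0.072031] = 2.028685

Answer: Price = V(0,0) = 2.0287


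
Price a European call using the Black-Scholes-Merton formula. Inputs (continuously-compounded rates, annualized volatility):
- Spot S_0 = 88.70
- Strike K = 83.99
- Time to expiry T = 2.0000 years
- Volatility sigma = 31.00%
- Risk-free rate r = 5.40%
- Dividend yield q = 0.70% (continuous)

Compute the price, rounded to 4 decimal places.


d1 = (ln(S/K) + (r - q + 0.5*sigma^2) * T) / (sigma * sqrt(T)) = 0.55807181
d2 = d1 - sigma * sqrt(T) = 0.11966561
exp(-rT) = 0.89762760; exp(-qT) = 0.98609754
C = S_0 * exp(-qT) * N(d1) - K * exp(-rT) * N(d2)
N(d1) = 0.71160233; N(d2) = 0.54762598
C = 88.7000 * 0.98609754 * 0.71160233 - 83.9900 * 0.89762760 * 0.54762598 = 20.9551

Answer: Price = 20.9551


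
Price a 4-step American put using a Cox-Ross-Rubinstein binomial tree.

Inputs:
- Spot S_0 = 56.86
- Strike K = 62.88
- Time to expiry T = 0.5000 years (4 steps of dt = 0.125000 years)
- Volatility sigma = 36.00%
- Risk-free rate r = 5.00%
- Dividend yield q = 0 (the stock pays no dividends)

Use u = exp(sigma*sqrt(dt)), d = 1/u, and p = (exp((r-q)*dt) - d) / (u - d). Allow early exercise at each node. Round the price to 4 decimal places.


Answer: Price = V(0,0) = 9.0657

Derivation:
dt = T/N = 0.125000
u = exp(sigma*sqrt(dt)) = 1.135734; d = 1/u = 0.880488
p = (exp((r-q)*dt) - d) / (u - d) = 0.492786
Discount per step: exp(-r*dt) = 0.993769
Stock lattice S(k, i) with i counting down-moves:
  k=0: S(0,0) = 56.8600
  k=1: S(1,0) = 64.5778; S(1,1) = 50.0645
  k=2: S(2,0) = 73.3433; S(2,1) = 56.8600; S(2,2) = 44.0812
  k=3: S(3,0) = 83.2984; S(3,1) = 64.5778; S(3,2) = 50.0645; S(3,3) = 38.8130
  k=4: S(4,0) = 94.6049; S(4,1) = 73.3433; S(4,2) = 56.8600; S(4,3) = 44.0812; S(4,4) = 34.1743
Terminal payoffs V(N, i) = max(K - S_T, 0):
  V(4,0) = 0.000000; V(4,1) = 0.000000; V(4,2) = 6.020000; V(4,3) = 18.798788; V(4,4) = 28.705655
Backward induction: V(k, i) = exp(-r*dt) * [p * V(k+1, i) + (1-p) * V(k+1, i+1)]; then take max(V_cont, immediate exercise) for American.
  V(3,0) = exp(-r*dt) * [p*0.000000 + (1-p)*0.000000] = 0.000000; exercise = 0.000000; V(3,0) = max -> 0.000000
  V(3,1) = exp(-r*dt) * [p*0.000000 + (1-p)*6.020000] = 3.034404; exercise = 0.000000; V(3,1) = max -> 3.034404
  V(3,2) = exp(-r*dt) * [p*6.020000 + (1-p)*18.798788] = 12.423690; exercise = 12.815464; V(3,2) = max -> 12.815464
  V(3,3) = exp(-r*dt) * [p*18.798788 + (1-p)*28.705655] = 23.675257; exercise = 24.067031; V(3,3) = max -> 24.067031
  V(2,0) = exp(-r*dt) * [p*0.000000 + (1-p)*3.034404] = 1.529503; exercise = 0.000000; V(2,0) = max -> 1.529503
  V(2,1) = exp(-r*dt) * [p*3.034404 + (1-p)*12.815464] = 7.945680; exercise = 6.020000; V(2,1) = max -> 7.945680
  V(2,2) = exp(-r*dt) * [p*12.815464 + (1-p)*24.067031] = 18.407013; exercise = 18.798788; V(2,2) = max -> 18.798788
  V(1,0) = exp(-r*dt) * [p*1.529503 + (1-p)*7.945680] = 4.754072; exercise = 0.000000; V(1,0) = max -> 4.754072
  V(1,1) = exp(-r*dt) * [p*7.945680 + (1-p)*18.798788] = 13.366725; exercise = 12.815464; V(1,1) = max -> 13.366725
  V(0,0) = exp(-r*dt) * [p*4.754072 + (1-p)*13.366725] = 9.065693; exercise = 6.020000; V(0,0) = max -> 9.065693


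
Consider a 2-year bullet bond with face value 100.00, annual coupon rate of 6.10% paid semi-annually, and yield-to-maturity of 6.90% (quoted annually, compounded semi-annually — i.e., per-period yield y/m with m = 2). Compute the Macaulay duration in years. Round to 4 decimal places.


Coupon per period c = face * coupon_rate / m = 3.050000
Periods per year m = 2; per-period yield y/m = 0.034500
Number of cashflows N = 4
Cashflows (t years, CF_t, discount factor 1/(1+y/m)^(m*t), PV):
  t = 0.5000: CF_t = 3.050000, DF = 0.966651, PV = 2.948284
  t = 1.0000: CF_t = 3.050000, DF = 0.934413, PV = 2.849961
  t = 1.5000: CF_t = 3.050000, DF = 0.903251, PV = 2.754916
  t = 2.0000: CF_t = 103.050000, DF = 0.873128, PV = 89.975862
Price P = sum_t PV_t = 98.529023
Macaulay numerator sum_t t * PV_t:
  t * PV_t at t = 0.5000: 1.474142
  t * PV_t at t = 1.0000: 2.849961
  t * PV_t at t = 1.5000: 4.132374
  t * PV_t at t = 2.0000: 179.951724
Macaulay duration D = (sum_t t * PV_t) / P = 188.408201 / 98.529023 = 1.912210

Answer: Macaulay duration = 1.9122 years


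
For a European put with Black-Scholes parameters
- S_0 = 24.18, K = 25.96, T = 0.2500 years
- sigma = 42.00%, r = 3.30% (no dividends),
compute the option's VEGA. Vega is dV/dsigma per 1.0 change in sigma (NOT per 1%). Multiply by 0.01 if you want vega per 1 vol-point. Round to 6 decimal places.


Answer: Vega = 4.733337

Derivation:
d1 = -0.1939573650; d2 = -0.4039573650
phi(d1) = 0.3915084176; exp(-qT) = 1.0000000000; exp(-rT) = 0.9917839379
Vega = S * exp(-qT) * phi(d1) * sqrt(T) = 24.1800 * 1.0000000000 * 0.3915084176 * 0.5000000000 = 4.733337


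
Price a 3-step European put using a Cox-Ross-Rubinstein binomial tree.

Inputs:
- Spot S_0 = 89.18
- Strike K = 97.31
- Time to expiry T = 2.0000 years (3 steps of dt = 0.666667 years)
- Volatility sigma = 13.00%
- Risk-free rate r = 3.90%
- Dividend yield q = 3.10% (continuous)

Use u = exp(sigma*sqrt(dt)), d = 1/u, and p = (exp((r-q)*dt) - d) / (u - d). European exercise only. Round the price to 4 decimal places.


Answer: Price = V(0,0) = 9.7342

Derivation:
dt = T/N = 0.666667
u = exp(sigma*sqrt(dt)) = 1.111983; d = 1/u = 0.899295
p = (exp((r-q)*dt) - d) / (u - d) = 0.498632
Discount per step: exp(-r*dt) = 0.974335
Stock lattice S(k, i) with i counting down-moves:
  k=0: S(0,0) = 89.1800
  k=1: S(1,0) = 99.1666; S(1,1) = 80.1991
  k=2: S(2,0) = 110.2715; S(2,1) = 89.1800; S(2,2) = 72.1226
  k=3: S(3,0) = 122.6200; S(3,1) = 99.1666; S(3,2) = 80.1991; S(3,3) = 64.8595
Terminal payoffs V(N, i) = max(K - S_T, 0):
  V(3,0) = 0.000000; V(3,1) = 0.000000; V(3,2) = 17.110904; V(3,3) = 32.450517
Backward induction: V(k, i) = exp(-r*dt) * [p * V(k+1, i) + (1-p) * V(k+1, i+1)].
  V(2,0) = exp(-r*dt) * [p*0.000000 + (1-p)*0.000000] = 0.000000
  V(2,1) = exp(-r*dt) * [p*0.000000 + (1-p)*17.110904] = 8.358691
  V(2,2) = exp(-r*dt) * [p*17.110904 + (1-p)*32.450517] = 24.165168
  V(1,0) = exp(-r*dt) * [p*0.000000 + (1-p)*8.358691] = 4.083227
  V(1,1) = exp(-r*dt) * [p*8.358691 + (1-p)*24.165168] = 15.865643
  V(0,0) = exp(-r*dt) * [p*4.083227 + (1-p)*15.865643] = 9.734151


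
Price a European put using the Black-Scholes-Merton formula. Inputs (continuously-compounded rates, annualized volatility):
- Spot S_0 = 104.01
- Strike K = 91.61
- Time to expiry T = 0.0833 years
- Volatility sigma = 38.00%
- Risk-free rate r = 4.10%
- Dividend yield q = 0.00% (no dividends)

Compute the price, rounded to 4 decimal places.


d1 = (ln(S/K) + (r - q + 0.5*sigma^2) * T) / (sigma * sqrt(T)) = 1.24346166
d2 = d1 - sigma * sqrt(T) = 1.13378705
exp(-rT) = 0.99659053; exp(-qT) = 1.00000000
P = K * exp(-rT) * N(-d2) - S_0 * exp(-qT) * N(-d1)
N(-d1) = 0.10684888; N(-d2) = 0.12844194
P = 91.6100 * 0.99659053 * 0.12844194 - 104.0100 * 1.00000000 * 0.10684888 = 0.6131

Answer: Price = 0.6131
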